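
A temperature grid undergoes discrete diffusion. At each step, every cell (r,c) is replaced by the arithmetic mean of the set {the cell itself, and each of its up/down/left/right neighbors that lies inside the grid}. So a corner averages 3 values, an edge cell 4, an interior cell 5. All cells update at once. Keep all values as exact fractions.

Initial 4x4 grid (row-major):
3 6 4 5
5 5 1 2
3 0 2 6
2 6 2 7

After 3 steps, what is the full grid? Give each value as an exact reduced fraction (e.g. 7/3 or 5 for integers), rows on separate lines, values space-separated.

After step 1:
  14/3 9/2 4 11/3
  4 17/5 14/5 7/2
  5/2 16/5 11/5 17/4
  11/3 5/2 17/4 5
After step 2:
  79/18 497/120 449/120 67/18
  437/120 179/50 159/50 853/240
  401/120 69/25 167/50 299/80
  26/9 817/240 279/80 9/2
After step 3:
  2191/540 14267/3600 13307/3600 7933/2160
  13457/3600 5191/1500 167/48 25549/7200
  11369/3600 19711/6000 3301/1000 9079/2400
  6937/2160 22573/7200 8839/2400 469/120

Answer: 2191/540 14267/3600 13307/3600 7933/2160
13457/3600 5191/1500 167/48 25549/7200
11369/3600 19711/6000 3301/1000 9079/2400
6937/2160 22573/7200 8839/2400 469/120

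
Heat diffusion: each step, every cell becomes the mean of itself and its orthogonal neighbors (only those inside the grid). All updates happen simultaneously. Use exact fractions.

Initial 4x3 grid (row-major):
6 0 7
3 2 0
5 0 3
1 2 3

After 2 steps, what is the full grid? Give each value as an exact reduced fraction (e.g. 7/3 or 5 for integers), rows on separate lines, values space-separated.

After step 1:
  3 15/4 7/3
  4 1 3
  9/4 12/5 3/2
  8/3 3/2 8/3
After step 2:
  43/12 121/48 109/36
  41/16 283/100 47/24
  679/240 173/100 287/120
  77/36 277/120 17/9

Answer: 43/12 121/48 109/36
41/16 283/100 47/24
679/240 173/100 287/120
77/36 277/120 17/9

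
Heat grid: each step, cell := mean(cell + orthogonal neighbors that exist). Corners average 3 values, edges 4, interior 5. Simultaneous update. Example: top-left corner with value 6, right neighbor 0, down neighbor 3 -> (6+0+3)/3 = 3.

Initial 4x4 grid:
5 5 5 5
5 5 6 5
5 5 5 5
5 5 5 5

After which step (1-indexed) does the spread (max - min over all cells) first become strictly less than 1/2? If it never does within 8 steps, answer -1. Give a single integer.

Step 1: max=21/4, min=5, spread=1/4
  -> spread < 1/2 first at step 1
Step 2: max=261/50, min=5, spread=11/50
Step 3: max=12367/2400, min=5, spread=367/2400
Step 4: max=55571/10800, min=3013/600, spread=1337/10800
Step 5: max=1661669/324000, min=90469/18000, spread=33227/324000
Step 6: max=49814327/9720000, min=544049/108000, spread=849917/9720000
Step 7: max=1491714347/291600000, min=8168533/1620000, spread=21378407/291600000
Step 8: max=44706462371/8748000000, min=2453688343/486000000, spread=540072197/8748000000

Answer: 1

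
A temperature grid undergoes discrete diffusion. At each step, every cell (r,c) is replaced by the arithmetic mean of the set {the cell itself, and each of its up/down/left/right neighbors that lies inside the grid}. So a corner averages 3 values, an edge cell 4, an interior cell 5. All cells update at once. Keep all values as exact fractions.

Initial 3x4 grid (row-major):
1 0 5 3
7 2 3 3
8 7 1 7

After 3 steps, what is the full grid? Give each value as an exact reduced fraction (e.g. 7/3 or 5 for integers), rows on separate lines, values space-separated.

Answer: 7513/2160 21931/7200 22771/7200 7063/2160
3319/800 7801/2000 20753/6000 823/225
5419/1080 8039/1800 14873/3600 1031/270

Derivation:
After step 1:
  8/3 2 11/4 11/3
  9/2 19/5 14/5 4
  22/3 9/2 9/2 11/3
After step 2:
  55/18 673/240 673/240 125/36
  183/40 88/25 357/100 53/15
  49/9 151/30 58/15 73/18
After step 3:
  7513/2160 21931/7200 22771/7200 7063/2160
  3319/800 7801/2000 20753/6000 823/225
  5419/1080 8039/1800 14873/3600 1031/270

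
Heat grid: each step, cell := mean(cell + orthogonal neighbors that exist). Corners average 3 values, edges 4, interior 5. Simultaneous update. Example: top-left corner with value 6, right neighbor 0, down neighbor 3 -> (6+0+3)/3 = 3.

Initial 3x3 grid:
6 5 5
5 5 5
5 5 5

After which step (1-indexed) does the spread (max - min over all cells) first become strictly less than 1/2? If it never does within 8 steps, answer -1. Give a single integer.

Answer: 1

Derivation:
Step 1: max=16/3, min=5, spread=1/3
  -> spread < 1/2 first at step 1
Step 2: max=95/18, min=5, spread=5/18
Step 3: max=1121/216, min=5, spread=41/216
Step 4: max=66931/12960, min=1811/360, spread=347/2592
Step 5: max=3994937/777600, min=18157/3600, spread=2921/31104
Step 6: max=239108539/46656000, min=2185483/432000, spread=24611/373248
Step 7: max=14315522033/2799360000, min=49256741/9720000, spread=207329/4478976
Step 8: max=857837952451/167961600000, min=2630801599/518400000, spread=1746635/53747712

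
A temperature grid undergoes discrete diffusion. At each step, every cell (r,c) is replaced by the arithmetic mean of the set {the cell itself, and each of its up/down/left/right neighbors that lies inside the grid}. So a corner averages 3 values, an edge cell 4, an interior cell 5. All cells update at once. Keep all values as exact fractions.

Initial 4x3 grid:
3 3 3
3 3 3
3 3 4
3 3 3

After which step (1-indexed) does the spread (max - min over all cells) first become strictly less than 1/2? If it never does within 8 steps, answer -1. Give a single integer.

Step 1: max=10/3, min=3, spread=1/3
  -> spread < 1/2 first at step 1
Step 2: max=391/120, min=3, spread=31/120
Step 3: max=3451/1080, min=3, spread=211/1080
Step 4: max=340897/108000, min=5447/1800, spread=14077/108000
Step 5: max=3056407/972000, min=327683/108000, spread=5363/48600
Step 6: max=91220809/29160000, min=182869/60000, spread=93859/1166400
Step 7: max=5459074481/1749600000, min=296936467/97200000, spread=4568723/69984000
Step 8: max=326708435629/104976000000, min=8929618889/2916000000, spread=8387449/167961600

Answer: 1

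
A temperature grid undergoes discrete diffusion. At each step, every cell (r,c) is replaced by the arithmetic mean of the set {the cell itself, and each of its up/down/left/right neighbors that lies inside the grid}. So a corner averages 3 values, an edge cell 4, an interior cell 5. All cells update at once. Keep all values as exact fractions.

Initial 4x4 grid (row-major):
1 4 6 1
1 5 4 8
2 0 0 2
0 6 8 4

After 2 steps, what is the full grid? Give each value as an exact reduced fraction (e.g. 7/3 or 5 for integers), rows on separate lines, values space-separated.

Answer: 11/4 251/80 347/80 25/6
39/20 13/4 177/50 337/80
31/15 249/100 18/5 883/240
83/36 199/60 58/15 38/9

Derivation:
After step 1:
  2 4 15/4 5
  9/4 14/5 23/5 15/4
  3/4 13/5 14/5 7/2
  8/3 7/2 9/2 14/3
After step 2:
  11/4 251/80 347/80 25/6
  39/20 13/4 177/50 337/80
  31/15 249/100 18/5 883/240
  83/36 199/60 58/15 38/9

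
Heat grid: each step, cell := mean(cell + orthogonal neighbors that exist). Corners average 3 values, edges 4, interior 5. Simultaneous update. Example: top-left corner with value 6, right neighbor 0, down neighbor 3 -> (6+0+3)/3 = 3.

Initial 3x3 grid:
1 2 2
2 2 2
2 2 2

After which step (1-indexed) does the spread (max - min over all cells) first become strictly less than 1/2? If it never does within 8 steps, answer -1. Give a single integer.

Answer: 1

Derivation:
Step 1: max=2, min=5/3, spread=1/3
  -> spread < 1/2 first at step 1
Step 2: max=2, min=31/18, spread=5/18
Step 3: max=2, min=391/216, spread=41/216
Step 4: max=709/360, min=23789/12960, spread=347/2592
Step 5: max=7043/3600, min=1448263/777600, spread=2921/31104
Step 6: max=838517/432000, min=87483461/46656000, spread=24611/373248
Step 7: max=18783259/9720000, min=5279997967/2799360000, spread=207329/4478976
Step 8: max=997998401/518400000, min=317893247549/167961600000, spread=1746635/53747712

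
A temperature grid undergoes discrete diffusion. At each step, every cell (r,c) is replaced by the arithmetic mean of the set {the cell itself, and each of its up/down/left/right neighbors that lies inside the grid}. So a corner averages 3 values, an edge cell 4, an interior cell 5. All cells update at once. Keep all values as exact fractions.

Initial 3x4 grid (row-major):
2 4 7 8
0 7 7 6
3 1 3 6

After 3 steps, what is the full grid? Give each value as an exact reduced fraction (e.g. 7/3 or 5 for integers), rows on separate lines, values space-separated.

After step 1:
  2 5 13/2 7
  3 19/5 6 27/4
  4/3 7/2 17/4 5
After step 2:
  10/3 173/40 49/8 27/4
  38/15 213/50 273/50 99/16
  47/18 773/240 75/16 16/3
After step 3:
  1223/360 5413/1200 1133/200 305/48
  1433/450 23759/6000 668/125 28477/4800
  6023/2160 26603/7200 11221/2400 389/72

Answer: 1223/360 5413/1200 1133/200 305/48
1433/450 23759/6000 668/125 28477/4800
6023/2160 26603/7200 11221/2400 389/72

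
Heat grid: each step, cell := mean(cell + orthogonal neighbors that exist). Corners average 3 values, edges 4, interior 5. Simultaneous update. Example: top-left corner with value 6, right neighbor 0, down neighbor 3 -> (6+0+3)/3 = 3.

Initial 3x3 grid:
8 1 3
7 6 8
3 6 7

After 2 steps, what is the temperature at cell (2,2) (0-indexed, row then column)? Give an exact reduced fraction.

Step 1: cell (2,2) = 7
Step 2: cell (2,2) = 37/6
Full grid after step 2:
  95/18 583/120 29/6
  167/30 138/25 113/20
  101/18 703/120 37/6

Answer: 37/6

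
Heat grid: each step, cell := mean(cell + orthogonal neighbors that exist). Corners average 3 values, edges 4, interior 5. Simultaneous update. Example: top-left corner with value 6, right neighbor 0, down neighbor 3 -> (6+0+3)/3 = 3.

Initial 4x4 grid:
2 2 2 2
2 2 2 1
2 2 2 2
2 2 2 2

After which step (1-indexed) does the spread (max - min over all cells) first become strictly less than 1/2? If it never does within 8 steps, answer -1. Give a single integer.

Step 1: max=2, min=5/3, spread=1/3
  -> spread < 1/2 first at step 1
Step 2: max=2, min=209/120, spread=31/120
Step 3: max=2, min=1949/1080, spread=211/1080
Step 4: max=2, min=199157/108000, spread=16843/108000
Step 5: max=17921/9000, min=1805357/972000, spread=130111/972000
Step 6: max=1072841/540000, min=54677633/29160000, spread=3255781/29160000
Step 7: max=1068893/540000, min=1649246309/874800000, spread=82360351/874800000
Step 8: max=191893559/97200000, min=49736683109/26244000000, spread=2074577821/26244000000

Answer: 1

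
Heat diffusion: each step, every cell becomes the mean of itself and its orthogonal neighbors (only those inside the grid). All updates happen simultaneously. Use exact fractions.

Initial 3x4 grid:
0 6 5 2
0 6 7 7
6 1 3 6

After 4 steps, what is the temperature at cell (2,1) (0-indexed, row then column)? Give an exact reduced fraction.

Step 1: cell (2,1) = 4
Step 2: cell (2,1) = 175/48
Step 3: cell (2,1) = 28301/7200
Step 4: cell (2,1) = 841247/216000
Full grid after step 4:
  8423/2400 283499/72000 999457/216000 79819/16200
  367351/108000 357853/90000 275527/60000 718483/144000
  225221/64800 841247/216000 990707/216000 19811/4050

Answer: 841247/216000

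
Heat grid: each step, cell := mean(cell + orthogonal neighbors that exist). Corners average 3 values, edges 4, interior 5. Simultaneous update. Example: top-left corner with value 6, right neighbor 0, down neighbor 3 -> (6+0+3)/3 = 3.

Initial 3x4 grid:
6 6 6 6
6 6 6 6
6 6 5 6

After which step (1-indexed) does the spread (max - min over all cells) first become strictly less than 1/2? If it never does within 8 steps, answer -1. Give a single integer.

Step 1: max=6, min=17/3, spread=1/3
  -> spread < 1/2 first at step 1
Step 2: max=6, min=689/120, spread=31/120
Step 3: max=6, min=6269/1080, spread=211/1080
Step 4: max=10753/1800, min=631103/108000, spread=14077/108000
Step 5: max=644317/108000, min=5691593/972000, spread=5363/48600
Step 6: max=357131/60000, min=171219191/29160000, spread=93859/1166400
Step 7: max=577863533/97200000, min=10287325519/1749600000, spread=4568723/69984000
Step 8: max=17314381111/2916000000, min=618075564371/104976000000, spread=8387449/167961600

Answer: 1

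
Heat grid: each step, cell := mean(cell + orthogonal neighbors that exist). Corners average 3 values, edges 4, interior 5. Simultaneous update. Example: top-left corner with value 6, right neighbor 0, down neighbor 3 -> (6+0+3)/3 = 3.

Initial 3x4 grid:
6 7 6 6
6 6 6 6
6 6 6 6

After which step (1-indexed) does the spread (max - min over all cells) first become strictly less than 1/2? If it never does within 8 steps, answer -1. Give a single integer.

Step 1: max=19/3, min=6, spread=1/3
  -> spread < 1/2 first at step 1
Step 2: max=751/120, min=6, spread=31/120
Step 3: max=6691/1080, min=6, spread=211/1080
Step 4: max=664897/108000, min=10847/1800, spread=14077/108000
Step 5: max=5972407/972000, min=651683/108000, spread=5363/48600
Step 6: max=178700809/29160000, min=362869/60000, spread=93859/1166400
Step 7: max=10707874481/1749600000, min=588536467/97200000, spread=4568723/69984000
Step 8: max=641636435629/104976000000, min=17677618889/2916000000, spread=8387449/167961600

Answer: 1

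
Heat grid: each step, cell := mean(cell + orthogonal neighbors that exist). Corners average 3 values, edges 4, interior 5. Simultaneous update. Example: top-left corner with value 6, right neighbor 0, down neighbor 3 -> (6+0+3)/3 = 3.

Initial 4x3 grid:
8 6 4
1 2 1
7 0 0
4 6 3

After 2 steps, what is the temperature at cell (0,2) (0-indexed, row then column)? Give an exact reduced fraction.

Step 1: cell (0,2) = 11/3
Step 2: cell (0,2) = 125/36
Full grid after step 2:
  29/6 47/12 125/36
  29/8 13/4 101/48
  97/24 49/20 35/16
  143/36 179/48 29/12

Answer: 125/36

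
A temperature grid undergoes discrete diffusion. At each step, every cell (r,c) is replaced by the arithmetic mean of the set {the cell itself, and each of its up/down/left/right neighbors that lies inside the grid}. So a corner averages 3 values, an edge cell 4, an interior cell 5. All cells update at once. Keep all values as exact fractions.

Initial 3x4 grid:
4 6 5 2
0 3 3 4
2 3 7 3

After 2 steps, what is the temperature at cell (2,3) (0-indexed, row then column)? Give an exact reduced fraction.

Step 1: cell (2,3) = 14/3
Step 2: cell (2,3) = 35/9
Full grid after step 2:
  121/36 89/24 497/120 32/9
  41/16 179/50 92/25 59/15
  23/9 149/48 1009/240 35/9

Answer: 35/9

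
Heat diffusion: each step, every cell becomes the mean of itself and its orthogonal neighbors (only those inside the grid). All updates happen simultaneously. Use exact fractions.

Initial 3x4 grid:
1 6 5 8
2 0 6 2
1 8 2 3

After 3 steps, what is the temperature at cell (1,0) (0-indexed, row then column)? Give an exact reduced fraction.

Answer: 9587/3600

Derivation:
Step 1: cell (1,0) = 1
Step 2: cell (1,0) = 181/60
Step 3: cell (1,0) = 9587/3600
Full grid after step 3:
  761/240 8183/2400 11063/2400 161/36
  9587/3600 22237/6000 11251/3000 63643/14400
  3377/1080 5581/1800 14107/3600 1573/432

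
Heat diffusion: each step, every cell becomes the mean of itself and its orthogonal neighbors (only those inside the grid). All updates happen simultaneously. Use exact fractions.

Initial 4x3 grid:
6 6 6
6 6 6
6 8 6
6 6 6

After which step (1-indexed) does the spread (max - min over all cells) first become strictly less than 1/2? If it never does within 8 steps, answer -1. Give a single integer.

Step 1: max=13/2, min=6, spread=1/2
Step 2: max=323/50, min=6, spread=23/50
  -> spread < 1/2 first at step 2
Step 3: max=15211/2400, min=1213/200, spread=131/480
Step 4: max=136151/21600, min=21991/3600, spread=841/4320
Step 5: max=54382051/8640000, min=4413373/720000, spread=56863/345600
Step 6: max=488094341/77760000, min=39869543/6480000, spread=386393/3110400
Step 7: max=195017723131/31104000000, min=15972358813/2592000000, spread=26795339/248832000
Step 8: max=11681255714129/1866240000000, min=960206149667/155520000000, spread=254051069/2985984000

Answer: 2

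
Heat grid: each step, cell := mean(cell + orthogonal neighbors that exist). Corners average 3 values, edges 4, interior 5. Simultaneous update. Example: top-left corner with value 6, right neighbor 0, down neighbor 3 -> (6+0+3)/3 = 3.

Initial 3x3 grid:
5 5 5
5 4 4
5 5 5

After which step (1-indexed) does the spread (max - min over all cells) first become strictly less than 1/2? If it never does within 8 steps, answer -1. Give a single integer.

Step 1: max=5, min=9/2, spread=1/2
Step 2: max=387/80, min=553/120, spread=11/48
  -> spread < 1/2 first at step 2
Step 3: max=577/120, min=33401/7200, spread=1219/7200
Step 4: max=459241/96000, min=2019397/432000, spread=755/6912
Step 5: max=82319881/17280000, min=121494509/25920000, spread=6353/82944
Step 6: max=4929722707/1036800000, min=7310941873/1555200000, spread=53531/995328
Step 7: max=10934385827/2304000000, min=439319555681/93312000000, spread=450953/11943936
Step 8: max=17694433549163/3732480000000, min=26393250206557/5598720000000, spread=3799043/143327232

Answer: 2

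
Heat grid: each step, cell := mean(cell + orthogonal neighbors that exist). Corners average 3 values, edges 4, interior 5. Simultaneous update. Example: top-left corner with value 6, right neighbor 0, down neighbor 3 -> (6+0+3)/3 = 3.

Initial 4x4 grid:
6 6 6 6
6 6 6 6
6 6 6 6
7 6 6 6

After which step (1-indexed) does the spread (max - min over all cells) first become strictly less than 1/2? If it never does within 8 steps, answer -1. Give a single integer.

Answer: 1

Derivation:
Step 1: max=19/3, min=6, spread=1/3
  -> spread < 1/2 first at step 1
Step 2: max=113/18, min=6, spread=5/18
Step 3: max=1337/216, min=6, spread=41/216
Step 4: max=39923/6480, min=6, spread=1043/6480
Step 5: max=1191953/194400, min=6, spread=25553/194400
Step 6: max=35663459/5832000, min=108079/18000, spread=645863/5832000
Step 7: max=1067401691/174960000, min=720971/120000, spread=16225973/174960000
Step 8: max=31970277983/5248800000, min=324701/54000, spread=409340783/5248800000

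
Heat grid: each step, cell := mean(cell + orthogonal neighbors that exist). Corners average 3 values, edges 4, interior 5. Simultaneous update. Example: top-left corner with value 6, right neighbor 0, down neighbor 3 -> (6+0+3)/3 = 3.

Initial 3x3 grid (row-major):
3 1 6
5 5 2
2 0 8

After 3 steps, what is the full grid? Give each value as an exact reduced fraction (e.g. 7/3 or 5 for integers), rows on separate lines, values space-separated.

Answer: 1141/360 5763/1600 319/90
48667/14400 9827/3000 55717/14400
3313/1080 51167/14400 1919/540

Derivation:
After step 1:
  3 15/4 3
  15/4 13/5 21/4
  7/3 15/4 10/3
After step 2:
  7/2 247/80 4
  701/240 191/50 851/240
  59/18 721/240 37/9
After step 3:
  1141/360 5763/1600 319/90
  48667/14400 9827/3000 55717/14400
  3313/1080 51167/14400 1919/540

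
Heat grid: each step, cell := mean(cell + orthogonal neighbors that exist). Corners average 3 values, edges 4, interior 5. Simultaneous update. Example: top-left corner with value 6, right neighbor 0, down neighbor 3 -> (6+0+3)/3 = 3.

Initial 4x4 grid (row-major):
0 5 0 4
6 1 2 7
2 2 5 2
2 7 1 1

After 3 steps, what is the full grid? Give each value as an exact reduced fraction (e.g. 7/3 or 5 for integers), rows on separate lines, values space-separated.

After step 1:
  11/3 3/2 11/4 11/3
  9/4 16/5 3 15/4
  3 17/5 12/5 15/4
  11/3 3 7/2 4/3
After step 2:
  89/36 667/240 131/48 61/18
  727/240 267/100 151/50 85/24
  739/240 3 321/100 337/120
  29/9 407/120 307/120 103/36
After step 3:
  2981/1080 19171/7200 21451/7200 1391/432
  20251/7200 8699/3000 3641/1200 11483/3600
  4439/1440 18421/6000 4379/1500 11179/3600
  6979/2160 2191/720 10819/3600 1481/540

Answer: 2981/1080 19171/7200 21451/7200 1391/432
20251/7200 8699/3000 3641/1200 11483/3600
4439/1440 18421/6000 4379/1500 11179/3600
6979/2160 2191/720 10819/3600 1481/540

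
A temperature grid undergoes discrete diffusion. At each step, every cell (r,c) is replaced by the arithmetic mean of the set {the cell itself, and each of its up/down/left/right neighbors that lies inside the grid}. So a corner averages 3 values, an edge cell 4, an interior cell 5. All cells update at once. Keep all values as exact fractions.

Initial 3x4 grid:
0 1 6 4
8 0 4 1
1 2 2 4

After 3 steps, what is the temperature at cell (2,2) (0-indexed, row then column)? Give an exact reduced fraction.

Answer: 19811/7200

Derivation:
Step 1: cell (2,2) = 3
Step 2: cell (2,2) = 551/240
Step 3: cell (2,2) = 19811/7200
Full grid after step 3:
  131/48 129/50 11243/3600 6811/2160
  35537/14400 2081/750 1349/500 14999/4800
  583/216 17251/7200 19811/7200 2923/1080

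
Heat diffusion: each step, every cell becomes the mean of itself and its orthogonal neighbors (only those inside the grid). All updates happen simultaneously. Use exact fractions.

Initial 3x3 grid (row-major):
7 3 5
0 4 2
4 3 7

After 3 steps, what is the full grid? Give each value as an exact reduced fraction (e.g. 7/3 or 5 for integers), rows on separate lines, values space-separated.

After step 1:
  10/3 19/4 10/3
  15/4 12/5 9/2
  7/3 9/2 4
After step 2:
  71/18 829/240 151/36
  709/240 199/50 427/120
  127/36 397/120 13/3
After step 3:
  3727/1080 56063/14400 8069/2160
  51863/14400 3451/1000 28919/7200
  7049/2160 27269/7200 56/15

Answer: 3727/1080 56063/14400 8069/2160
51863/14400 3451/1000 28919/7200
7049/2160 27269/7200 56/15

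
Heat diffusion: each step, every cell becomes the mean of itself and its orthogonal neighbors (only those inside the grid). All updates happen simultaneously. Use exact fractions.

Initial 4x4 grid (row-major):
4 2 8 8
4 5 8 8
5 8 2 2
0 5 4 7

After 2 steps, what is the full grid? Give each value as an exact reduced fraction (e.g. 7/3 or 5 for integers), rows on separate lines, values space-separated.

After step 1:
  10/3 19/4 13/2 8
  9/2 27/5 31/5 13/2
  17/4 5 24/5 19/4
  10/3 17/4 9/2 13/3
After step 2:
  151/36 1199/240 509/80 7
  1049/240 517/100 147/25 509/80
  205/48 237/50 101/20 1223/240
  71/18 205/48 1073/240 163/36

Answer: 151/36 1199/240 509/80 7
1049/240 517/100 147/25 509/80
205/48 237/50 101/20 1223/240
71/18 205/48 1073/240 163/36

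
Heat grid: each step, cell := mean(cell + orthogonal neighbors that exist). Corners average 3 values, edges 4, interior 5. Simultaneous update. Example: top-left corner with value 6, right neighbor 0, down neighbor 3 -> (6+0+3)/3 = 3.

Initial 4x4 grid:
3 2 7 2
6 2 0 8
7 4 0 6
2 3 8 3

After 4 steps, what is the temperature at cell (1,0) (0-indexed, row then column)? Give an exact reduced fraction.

Step 1: cell (1,0) = 9/2
Step 2: cell (1,0) = 943/240
Step 3: cell (1,0) = 27739/7200
Step 4: cell (1,0) = 813553/216000
Full grid after step 4:
  120017/32400 777493/216000 810829/216000 126929/32400
  813553/216000 331313/90000 337241/90000 866089/216000
  31331/8000 14353/3750 21929/5625 888361/216000
  21773/5400 94883/24000 877171/216000 67903/16200

Answer: 813553/216000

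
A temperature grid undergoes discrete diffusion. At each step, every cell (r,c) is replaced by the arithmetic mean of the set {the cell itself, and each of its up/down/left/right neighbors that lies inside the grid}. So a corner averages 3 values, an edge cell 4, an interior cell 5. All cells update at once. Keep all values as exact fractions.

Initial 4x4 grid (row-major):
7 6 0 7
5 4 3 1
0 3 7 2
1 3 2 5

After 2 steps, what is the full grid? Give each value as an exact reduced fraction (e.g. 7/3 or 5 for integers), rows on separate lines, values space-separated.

Answer: 19/4 369/80 167/48 119/36
329/80 377/100 357/100 19/6
659/240 31/10 89/25 67/20
35/18 337/120 129/40 11/3

Derivation:
After step 1:
  6 17/4 4 8/3
  4 21/5 3 13/4
  9/4 17/5 17/5 15/4
  4/3 9/4 17/4 3
After step 2:
  19/4 369/80 167/48 119/36
  329/80 377/100 357/100 19/6
  659/240 31/10 89/25 67/20
  35/18 337/120 129/40 11/3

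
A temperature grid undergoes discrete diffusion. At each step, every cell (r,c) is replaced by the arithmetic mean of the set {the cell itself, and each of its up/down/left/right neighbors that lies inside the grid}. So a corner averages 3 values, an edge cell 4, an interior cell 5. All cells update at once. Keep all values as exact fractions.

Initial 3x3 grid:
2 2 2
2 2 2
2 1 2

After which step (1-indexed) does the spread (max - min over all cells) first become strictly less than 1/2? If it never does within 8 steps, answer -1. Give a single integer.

Answer: 1

Derivation:
Step 1: max=2, min=5/3, spread=1/3
  -> spread < 1/2 first at step 1
Step 2: max=2, min=413/240, spread=67/240
Step 3: max=393/200, min=3883/2160, spread=1807/10800
Step 4: max=10439/5400, min=1570037/864000, spread=33401/288000
Step 5: max=1036609/540000, min=14322067/7776000, spread=3025513/38880000
Step 6: max=54844051/28800000, min=5755873133/3110400000, spread=53531/995328
Step 7: max=14760883949/7776000000, min=347215074151/186624000000, spread=450953/11943936
Step 8: max=1765231389481/933120000000, min=20885976439397/11197440000000, spread=3799043/143327232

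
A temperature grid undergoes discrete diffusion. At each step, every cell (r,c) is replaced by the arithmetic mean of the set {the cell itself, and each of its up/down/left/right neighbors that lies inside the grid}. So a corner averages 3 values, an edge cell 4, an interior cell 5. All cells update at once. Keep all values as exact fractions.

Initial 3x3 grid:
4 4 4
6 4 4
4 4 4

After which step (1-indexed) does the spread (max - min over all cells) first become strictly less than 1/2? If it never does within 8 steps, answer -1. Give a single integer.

Answer: 3

Derivation:
Step 1: max=14/3, min=4, spread=2/3
Step 2: max=547/120, min=4, spread=67/120
Step 3: max=4757/1080, min=407/100, spread=1807/5400
  -> spread < 1/2 first at step 3
Step 4: max=1885963/432000, min=11161/2700, spread=33401/144000
Step 5: max=16781933/3888000, min=1123391/270000, spread=3025513/19440000
Step 6: max=6685726867/1555200000, min=60355949/14400000, spread=53531/497664
Step 7: max=399280925849/93312000000, min=16343116051/3888000000, spread=450953/5971968
Step 8: max=23903783560603/5598720000000, min=1967248610519/466560000000, spread=3799043/71663616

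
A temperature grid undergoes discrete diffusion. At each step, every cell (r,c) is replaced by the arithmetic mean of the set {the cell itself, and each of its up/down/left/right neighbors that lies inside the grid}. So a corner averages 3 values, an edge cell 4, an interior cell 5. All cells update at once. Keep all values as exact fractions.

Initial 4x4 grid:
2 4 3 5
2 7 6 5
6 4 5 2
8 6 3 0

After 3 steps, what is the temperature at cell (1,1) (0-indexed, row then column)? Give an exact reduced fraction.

Answer: 26701/6000

Derivation:
Step 1: cell (1,1) = 23/5
Step 2: cell (1,1) = 473/100
Step 3: cell (1,1) = 26701/6000
Full grid after step 3:
  8431/2160 15137/3600 15709/3600 1189/270
  32179/7200 26701/6000 1339/300 14899/3600
  36067/7200 3677/750 24727/6000 13079/3600
  2929/540 34897/7200 28513/7200 1385/432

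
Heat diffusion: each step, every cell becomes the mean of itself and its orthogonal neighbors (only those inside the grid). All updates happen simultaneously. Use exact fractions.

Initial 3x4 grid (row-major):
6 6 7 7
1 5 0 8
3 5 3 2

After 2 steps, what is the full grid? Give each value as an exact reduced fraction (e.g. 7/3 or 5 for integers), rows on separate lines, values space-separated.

After step 1:
  13/3 6 5 22/3
  15/4 17/5 23/5 17/4
  3 4 5/2 13/3
After step 2:
  169/36 281/60 86/15 199/36
  869/240 87/20 79/20 1231/240
  43/12 129/40 463/120 133/36

Answer: 169/36 281/60 86/15 199/36
869/240 87/20 79/20 1231/240
43/12 129/40 463/120 133/36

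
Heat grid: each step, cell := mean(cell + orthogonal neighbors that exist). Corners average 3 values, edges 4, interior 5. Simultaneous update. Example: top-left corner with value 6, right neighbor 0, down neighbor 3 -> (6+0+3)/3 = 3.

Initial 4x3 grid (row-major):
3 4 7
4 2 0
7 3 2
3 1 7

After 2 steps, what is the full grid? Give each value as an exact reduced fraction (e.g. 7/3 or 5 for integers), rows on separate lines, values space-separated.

Answer: 35/9 209/60 125/36
871/240 327/100 721/240
179/48 327/100 145/48
137/36 27/8 59/18

Derivation:
After step 1:
  11/3 4 11/3
  4 13/5 11/4
  17/4 3 3
  11/3 7/2 10/3
After step 2:
  35/9 209/60 125/36
  871/240 327/100 721/240
  179/48 327/100 145/48
  137/36 27/8 59/18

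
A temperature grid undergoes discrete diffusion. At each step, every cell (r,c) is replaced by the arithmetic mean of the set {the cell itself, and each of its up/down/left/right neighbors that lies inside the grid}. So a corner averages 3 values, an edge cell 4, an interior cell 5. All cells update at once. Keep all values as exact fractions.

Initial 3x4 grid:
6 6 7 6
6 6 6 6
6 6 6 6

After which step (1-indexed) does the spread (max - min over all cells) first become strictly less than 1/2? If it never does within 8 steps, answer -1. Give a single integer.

Step 1: max=19/3, min=6, spread=1/3
  -> spread < 1/2 first at step 1
Step 2: max=751/120, min=6, spread=31/120
Step 3: max=6691/1080, min=6, spread=211/1080
Step 4: max=664897/108000, min=10847/1800, spread=14077/108000
Step 5: max=5972407/972000, min=651683/108000, spread=5363/48600
Step 6: max=178700809/29160000, min=362869/60000, spread=93859/1166400
Step 7: max=10707874481/1749600000, min=588536467/97200000, spread=4568723/69984000
Step 8: max=641636435629/104976000000, min=17677618889/2916000000, spread=8387449/167961600

Answer: 1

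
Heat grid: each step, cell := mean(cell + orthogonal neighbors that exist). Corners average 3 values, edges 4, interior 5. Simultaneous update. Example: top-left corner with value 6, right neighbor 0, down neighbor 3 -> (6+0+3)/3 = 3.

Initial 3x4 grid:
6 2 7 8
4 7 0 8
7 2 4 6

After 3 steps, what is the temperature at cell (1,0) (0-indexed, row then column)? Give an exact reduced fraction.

Answer: 4399/900

Derivation:
Step 1: cell (1,0) = 6
Step 2: cell (1,0) = 13/3
Step 3: cell (1,0) = 4399/900
Full grid after step 3:
  73/16 11969/2400 35707/7200 12637/2160
  4399/900 25781/6000 30811/6000 37657/7200
  239/54 1051/225 5297/1200 629/120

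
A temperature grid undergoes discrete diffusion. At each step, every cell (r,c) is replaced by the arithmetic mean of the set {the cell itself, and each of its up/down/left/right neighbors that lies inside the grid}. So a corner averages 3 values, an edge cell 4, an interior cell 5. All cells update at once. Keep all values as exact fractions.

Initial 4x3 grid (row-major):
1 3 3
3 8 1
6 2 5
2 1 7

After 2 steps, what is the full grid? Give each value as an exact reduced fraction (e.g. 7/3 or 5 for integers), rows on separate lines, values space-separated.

After step 1:
  7/3 15/4 7/3
  9/2 17/5 17/4
  13/4 22/5 15/4
  3 3 13/3
After step 2:
  127/36 709/240 31/9
  809/240 203/50 103/30
  303/80 89/25 251/60
  37/12 221/60 133/36

Answer: 127/36 709/240 31/9
809/240 203/50 103/30
303/80 89/25 251/60
37/12 221/60 133/36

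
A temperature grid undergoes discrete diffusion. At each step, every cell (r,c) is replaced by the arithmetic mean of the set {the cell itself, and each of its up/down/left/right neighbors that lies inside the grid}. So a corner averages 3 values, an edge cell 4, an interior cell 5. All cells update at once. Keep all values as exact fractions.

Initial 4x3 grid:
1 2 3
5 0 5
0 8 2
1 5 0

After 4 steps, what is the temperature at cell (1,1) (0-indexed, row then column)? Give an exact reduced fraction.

Answer: 16279/6000

Derivation:
Step 1: cell (1,1) = 4
Step 2: cell (1,1) = 5/2
Step 3: cell (1,1) = 1219/400
Step 4: cell (1,1) = 16279/6000
Full grid after step 4:
  6427/2592 78767/28800 3517/1296
  29837/10800 16279/6000 129823/43200
  1101/400 6859/2250 127783/43200
  12731/4320 250841/86400 20099/6480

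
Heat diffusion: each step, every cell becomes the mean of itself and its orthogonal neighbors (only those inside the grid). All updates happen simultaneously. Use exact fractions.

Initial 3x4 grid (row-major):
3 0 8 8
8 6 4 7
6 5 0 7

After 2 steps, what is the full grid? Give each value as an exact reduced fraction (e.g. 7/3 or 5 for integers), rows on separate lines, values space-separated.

Answer: 41/9 1051/240 263/48 115/18
407/80 477/100 251/50 143/24
49/9 1151/240 215/48 91/18

Derivation:
After step 1:
  11/3 17/4 5 23/3
  23/4 23/5 5 13/2
  19/3 17/4 4 14/3
After step 2:
  41/9 1051/240 263/48 115/18
  407/80 477/100 251/50 143/24
  49/9 1151/240 215/48 91/18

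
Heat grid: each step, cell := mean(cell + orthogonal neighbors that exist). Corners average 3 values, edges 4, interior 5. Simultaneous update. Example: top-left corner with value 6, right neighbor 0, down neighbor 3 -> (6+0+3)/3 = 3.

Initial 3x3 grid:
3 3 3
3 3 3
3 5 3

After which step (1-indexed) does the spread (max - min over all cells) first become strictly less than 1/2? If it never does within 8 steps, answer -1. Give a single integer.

Answer: 3

Derivation:
Step 1: max=11/3, min=3, spread=2/3
Step 2: max=427/120, min=3, spread=67/120
Step 3: max=3677/1080, min=307/100, spread=1807/5400
  -> spread < 1/2 first at step 3
Step 4: max=1453963/432000, min=8461/2700, spread=33401/144000
Step 5: max=12893933/3888000, min=853391/270000, spread=3025513/19440000
Step 6: max=5130526867/1555200000, min=45955949/14400000, spread=53531/497664
Step 7: max=305968925849/93312000000, min=12455116051/3888000000, spread=450953/5971968
Step 8: max=18305063560603/5598720000000, min=1500688610519/466560000000, spread=3799043/71663616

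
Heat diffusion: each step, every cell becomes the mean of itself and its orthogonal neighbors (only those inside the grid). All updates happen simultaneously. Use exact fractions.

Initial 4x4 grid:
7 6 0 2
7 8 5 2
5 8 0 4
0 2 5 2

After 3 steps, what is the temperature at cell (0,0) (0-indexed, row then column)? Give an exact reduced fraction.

Step 1: cell (0,0) = 20/3
Step 2: cell (0,0) = 56/9
Step 3: cell (0,0) = 12973/2160
Full grid after step 3:
  12973/2160 9091/1800 6953/1800 1183/432
  40459/7200 31351/6000 21929/6000 22457/7200
  35243/7200 25613/6000 919/240 4181/1440
  8351/2160 13819/3600 455/144 6829/2160

Answer: 12973/2160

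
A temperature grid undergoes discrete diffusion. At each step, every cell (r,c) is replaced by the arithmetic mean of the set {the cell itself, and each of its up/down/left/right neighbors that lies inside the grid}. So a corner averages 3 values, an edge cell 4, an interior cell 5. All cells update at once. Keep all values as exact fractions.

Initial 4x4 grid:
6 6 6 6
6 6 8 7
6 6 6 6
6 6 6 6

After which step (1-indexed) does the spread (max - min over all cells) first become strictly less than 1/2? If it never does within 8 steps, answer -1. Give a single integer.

Step 1: max=27/4, min=6, spread=3/4
Step 2: max=653/100, min=6, spread=53/100
Step 3: max=11651/1800, min=6, spread=851/1800
  -> spread < 1/2 first at step 3
Step 4: max=208867/32400, min=1813/300, spread=13063/32400
Step 5: max=6220657/972000, min=13637/2250, spread=329473/972000
Step 6: max=185888329/29160000, min=1095883/180000, spread=8355283/29160000
Step 7: max=5551439773/874800000, min=9890387/1620000, spread=210630793/874800000
Step 8: max=166014091117/26244000000, min=2975908891/486000000, spread=5315011003/26244000000

Answer: 3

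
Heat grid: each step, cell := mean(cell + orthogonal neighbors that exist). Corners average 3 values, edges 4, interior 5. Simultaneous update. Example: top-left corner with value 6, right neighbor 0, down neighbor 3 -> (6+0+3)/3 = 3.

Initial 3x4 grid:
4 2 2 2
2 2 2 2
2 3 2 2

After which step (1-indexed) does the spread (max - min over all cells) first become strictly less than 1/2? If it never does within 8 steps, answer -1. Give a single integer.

Answer: 3

Derivation:
Step 1: max=8/3, min=2, spread=2/3
Step 2: max=23/9, min=2, spread=5/9
Step 3: max=659/270, min=49/24, spread=431/1080
  -> spread < 1/2 first at step 3
Step 4: max=155017/64800, min=18631/9000, spread=104369/324000
Step 5: max=9148373/3888000, min=282641/135000, spread=5041561/19440000
Step 6: max=542777527/233280000, min=68495701/32400000, spread=248042399/1166400000
Step 7: max=32274741293/13996800000, min=2071204267/972000000, spread=12246999241/69984000000
Step 8: max=1923087899287/839808000000, min=250228679731/116640000000, spread=607207026119/4199040000000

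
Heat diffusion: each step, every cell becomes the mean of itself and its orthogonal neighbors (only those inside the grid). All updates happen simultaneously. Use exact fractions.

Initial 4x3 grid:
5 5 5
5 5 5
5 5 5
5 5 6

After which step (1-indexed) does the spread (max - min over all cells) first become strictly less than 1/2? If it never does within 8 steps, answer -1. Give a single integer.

Answer: 1

Derivation:
Step 1: max=16/3, min=5, spread=1/3
  -> spread < 1/2 first at step 1
Step 2: max=95/18, min=5, spread=5/18
Step 3: max=1121/216, min=5, spread=41/216
Step 4: max=133817/25920, min=5, spread=4217/25920
Step 5: max=7985149/1555200, min=36079/7200, spread=38417/311040
Step 6: max=477760211/93312000, min=722597/144000, spread=1903471/18662400
Step 7: max=28594589089/5598720000, min=21715759/4320000, spread=18038617/223948800
Step 8: max=1712884182851/335923200000, min=1956926759/388800000, spread=883978523/13436928000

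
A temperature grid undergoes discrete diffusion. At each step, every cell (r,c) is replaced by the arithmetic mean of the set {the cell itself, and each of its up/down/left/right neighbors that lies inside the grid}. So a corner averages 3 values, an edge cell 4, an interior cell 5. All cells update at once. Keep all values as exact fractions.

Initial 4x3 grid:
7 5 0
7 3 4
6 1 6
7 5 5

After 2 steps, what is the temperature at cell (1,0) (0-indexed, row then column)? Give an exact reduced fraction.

Step 1: cell (1,0) = 23/4
Step 2: cell (1,0) = 16/3
Full grid after step 2:
  95/18 205/48 10/3
  16/3 419/100 57/16
  53/10 439/100 1007/240
  21/4 601/120 83/18

Answer: 16/3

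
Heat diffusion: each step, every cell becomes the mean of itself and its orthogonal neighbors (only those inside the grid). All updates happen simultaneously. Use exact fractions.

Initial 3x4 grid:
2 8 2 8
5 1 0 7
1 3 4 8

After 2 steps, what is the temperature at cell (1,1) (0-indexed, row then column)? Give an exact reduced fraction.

Step 1: cell (1,1) = 17/5
Step 2: cell (1,1) = 279/100
Full grid after step 2:
  7/2 323/80 973/240 191/36
  273/80 279/100 101/25 411/80
  5/2 31/10 227/60 95/18

Answer: 279/100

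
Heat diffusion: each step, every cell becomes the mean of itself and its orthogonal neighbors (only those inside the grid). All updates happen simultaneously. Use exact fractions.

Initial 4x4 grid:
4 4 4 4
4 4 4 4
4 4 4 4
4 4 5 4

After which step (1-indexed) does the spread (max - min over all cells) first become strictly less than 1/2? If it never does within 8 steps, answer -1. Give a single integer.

Step 1: max=13/3, min=4, spread=1/3
  -> spread < 1/2 first at step 1
Step 2: max=511/120, min=4, spread=31/120
Step 3: max=4531/1080, min=4, spread=211/1080
Step 4: max=448843/108000, min=4, spread=16843/108000
Step 5: max=4026643/972000, min=36079/9000, spread=130111/972000
Step 6: max=120282367/29160000, min=2167159/540000, spread=3255781/29160000
Step 7: max=3599553691/874800000, min=2171107/540000, spread=82360351/874800000
Step 8: max=107727316891/26244000000, min=391306441/97200000, spread=2074577821/26244000000

Answer: 1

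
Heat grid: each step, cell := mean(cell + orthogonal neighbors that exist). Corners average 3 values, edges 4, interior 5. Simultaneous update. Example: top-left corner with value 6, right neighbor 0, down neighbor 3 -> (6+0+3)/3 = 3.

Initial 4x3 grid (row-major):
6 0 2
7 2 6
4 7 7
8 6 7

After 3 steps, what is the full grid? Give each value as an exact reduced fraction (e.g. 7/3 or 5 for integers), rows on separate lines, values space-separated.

Answer: 8879/2160 2939/800 4007/1080
33641/7200 9271/2000 15833/3600
13847/2400 33283/6000 5177/900
4399/720 22943/3600 3373/540

Derivation:
After step 1:
  13/3 5/2 8/3
  19/4 22/5 17/4
  13/2 26/5 27/4
  6 7 20/3
After step 2:
  139/36 139/40 113/36
  1199/240 211/50 271/60
  449/80 597/100 343/60
  13/2 373/60 245/36
After step 3:
  8879/2160 2939/800 4007/1080
  33641/7200 9271/2000 15833/3600
  13847/2400 33283/6000 5177/900
  4399/720 22943/3600 3373/540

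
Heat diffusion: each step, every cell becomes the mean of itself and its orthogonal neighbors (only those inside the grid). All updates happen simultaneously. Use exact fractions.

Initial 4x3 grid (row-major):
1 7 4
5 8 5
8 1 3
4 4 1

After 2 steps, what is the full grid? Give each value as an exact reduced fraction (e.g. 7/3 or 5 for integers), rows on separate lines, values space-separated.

After step 1:
  13/3 5 16/3
  11/2 26/5 5
  9/2 24/5 5/2
  16/3 5/2 8/3
After step 2:
  89/18 149/30 46/9
  293/60 51/10 541/120
  151/30 39/10 449/120
  37/9 153/40 23/9

Answer: 89/18 149/30 46/9
293/60 51/10 541/120
151/30 39/10 449/120
37/9 153/40 23/9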